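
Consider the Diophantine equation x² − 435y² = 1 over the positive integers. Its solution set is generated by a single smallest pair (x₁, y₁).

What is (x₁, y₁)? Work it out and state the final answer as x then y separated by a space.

146 7

d=435: √d = [20; 1,5,1,40] (ℓ=4, even), read p_3/q_3
k=0  a_k=20  p_k/q_k = 20/1
…
k=2  a_k=5  p_k/q_k = 125/6
k=3  a_k=1  p_k/q_k = 146/7
fundamental: x₁=146, y₁=7  (since 21316 − 435·49 = 1)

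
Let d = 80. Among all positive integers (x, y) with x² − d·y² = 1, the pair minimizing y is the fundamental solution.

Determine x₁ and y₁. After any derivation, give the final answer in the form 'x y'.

9 1

√80 → a₀=8, period (1,16); ℓ=2 even so k=1
a_0=8:  p_0=8·1+0=8,  q_0=8·0+1=1
a_1=1:  p_1=1·8+1=9,  q_1=1·1+0=1
fundamental: x₁=9, y₁=1  (since 81 − 80·1 = 1)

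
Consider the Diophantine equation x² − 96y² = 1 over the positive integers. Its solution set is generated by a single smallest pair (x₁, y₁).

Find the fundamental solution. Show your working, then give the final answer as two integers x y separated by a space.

49 5

√96 = [9; 1,3,1,18, …], period ℓ=4 (even) → k=3
i=0: a=9 ⇒ p=9, q=1
i=1: a=1 ⇒ p=10, q=1
i=2: a=3 ⇒ p=39, q=4
i=3: a=1 ⇒ p=49, q=5
(x₁, y₁) = (49, 5);  49² − 96·5² = 1 ✓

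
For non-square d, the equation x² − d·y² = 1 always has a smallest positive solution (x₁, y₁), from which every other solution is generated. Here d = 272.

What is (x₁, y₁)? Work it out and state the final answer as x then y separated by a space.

33 2

√272 = [16; 2,32, …], period ℓ=2 (even) → k=1
a_0=16:  p_0=16·1+0=16,  q_0=16·0+1=1
a_1=2:  p_1=2·16+1=33,  q_1=2·1+0=2
(x₁, y₁) = (33, 2);  33² − 272·2² = 1 ✓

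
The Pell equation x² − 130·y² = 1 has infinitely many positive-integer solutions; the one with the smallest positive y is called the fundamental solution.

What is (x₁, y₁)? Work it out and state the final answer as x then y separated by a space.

√130 → a₀=11, period (2,2,22); ℓ=3 odd so k=5
k=0  a_k=11  p_k/q_k = 11/1
k=1  a_k=2  p_k/q_k = 23/2
k=2  a_k=2  p_k/q_k = 57/5
k=3  a_k=22  p_k/q_k = 1277/112
k=4  a_k=2  p_k/q_k = 2611/229
k=5  a_k=2  p_k/q_k = 6499/570
(x₁, y₁) = (6499, 570);  6499² − 130·570² = 1 ✓

6499 570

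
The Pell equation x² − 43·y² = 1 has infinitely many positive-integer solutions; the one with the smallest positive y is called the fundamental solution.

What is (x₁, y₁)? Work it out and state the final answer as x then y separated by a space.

3482 531

[6; 1,1,3,1,5,1,3,1,1,12] for √43; ℓ=10 ⇒ convergent index 9
step 0: (6, 1)  from 6·(1,0) + (0,1)
…
step 3: (46, 7)  from 3·(13,2) + (7,1)
…
step 6: (400, 61)  from 1·(341,52) + (59,9)
…
step 8: (1941, 296)  from 1·(1541,235) + (400,61)
step 9: (3482, 531)  from 1·(1941,296) + (1541,235)
→ (3482, 531).  Check: 3482²=12124324, 43·531²=12124323, difference 1.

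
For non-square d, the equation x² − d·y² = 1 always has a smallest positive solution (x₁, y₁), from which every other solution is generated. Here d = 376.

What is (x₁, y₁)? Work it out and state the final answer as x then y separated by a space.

[19; 2,1,1,3,1,…,1,2,38] for √376; ℓ=16 ⇒ convergent index 15
a_0=19:  p_0=19·1+0=19,  q_0=19·0+1=1
…
a_4=3:  p_4=3·97+58=349,  q_4=3·5+3=18
…
a_9=2:  p_9=2·12953+2928=28834,  q_9=2·668+151=1487
…
a_11=1:  p_11=1·70621+28834=99455,  q_11=1·3642+1487=5129
a_12=3:  p_12=3·99455+70621=368986,  q_12=3·5129+3642=19029
…
a_14=1:  p_14=1·468441+368986=837427,  q_14=1·24158+19029=43187
a_15=2:  p_15=2·837427+468441=2143295,  q_15=2·43187+24158=110532
→ (2143295, 110532).  Check: 2143295²=4593713457025, 376·110532²=4593713457024, difference 1.

2143295 110532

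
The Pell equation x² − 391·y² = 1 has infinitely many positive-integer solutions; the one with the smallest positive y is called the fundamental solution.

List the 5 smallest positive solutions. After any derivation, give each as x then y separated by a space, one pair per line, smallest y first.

7338680 371133
107712448284799 5447252648880
1580934379957370111960 79951288138564985667
23203943031010998074028940801 1173473838473442730776750240
340572625285638001757449457184853400 17223497977856489447705304337580733

√391 → a₀=19, period (1,3,2,2,1,…,3,1,38); ℓ=16 even so k=15
i=0: a=19 ⇒ p=19, q=1
…
i=2: a=3 ⇒ p=79, q=4
…
i=8: a=19 ⇒ p=52519, q=2656
…
i=10: a=1 ⇒ p=160266, q=8105
…
i=12: a=2 ⇒ p=696292, q=35213
…
i=14: a=3 ⇒ p=5678083, q=287153
i=15: a=1 ⇒ p=7338680, q=371133
(x₁, y₁) = (7338680, 371133);  7338680² − 391·371133² = 1 ✓
(x_2, y_2) = (7338680·7338680 + 391·371133·371133, 7338680·371133 + 371133·7338680) = (107712448284799, 5447252648880)
(x_3, y_3) = (7338680·107712448284799 + 391·371133·5447252648880, 7338680·5447252648880 + 371133·107712448284799) = (1580934379957370111960, 79951288138564985667)
(x_4, y_4) = (7338680·1580934379957370111960 + 391·371133·79951288138564985667, 7338680·79951288138564985667 + 371133·1580934379957370111960) = (23203943031010998074028940801, 1173473838473442730776750240)
(x_5, y_5) = (7338680·23203943031010998074028940801 + 391·371133·1173473838473442730776750240, 7338680·1173473838473442730776750240 + 371133·23203943031010998074028940801) = (340572625285638001757449457184853400, 17223497977856489447705304337580733)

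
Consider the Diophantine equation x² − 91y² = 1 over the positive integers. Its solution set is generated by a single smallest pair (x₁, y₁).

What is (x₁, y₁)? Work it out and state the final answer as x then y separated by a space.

√91 → a₀=9, period (1,1,5,1,5,1,1,18); ℓ=8 even so k=7
step 0: (9, 1)  from 9·(1,0) + (0,1)
step 1: (10, 1)  from 1·(9,1) + (1,0)
…
step 3: (105, 11)  from 5·(19,2) + (10,1)
…
step 6: (849, 89)  from 1·(725,76) + (124,13)
step 7: (1574, 165)  from 1·(849,89) + (725,76)
→ (1574, 165).  Check: 1574²=2477476, 91·165²=2477475, difference 1.

1574 165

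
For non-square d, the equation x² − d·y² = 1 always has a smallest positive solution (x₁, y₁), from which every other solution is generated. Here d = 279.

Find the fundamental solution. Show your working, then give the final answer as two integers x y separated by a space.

1520 91

[16; 1,2,2,1,2,2,1,32] for √279; ℓ=8 ⇒ convergent index 7
a_0=16:  p_0=16·1+0=16,  q_0=16·0+1=1
a_1=1:  p_1=1·16+1=17,  q_1=1·1+0=1
…
a_3=2:  p_3=2·50+17=117,  q_3=2·3+1=7
…
a_6=2:  p_6=2·451+167=1069,  q_6=2·27+10=64
a_7=1:  p_7=1·1069+451=1520,  q_7=1·64+27=91
(x₁, y₁) = (1520, 91);  1520² − 279·91² = 1 ✓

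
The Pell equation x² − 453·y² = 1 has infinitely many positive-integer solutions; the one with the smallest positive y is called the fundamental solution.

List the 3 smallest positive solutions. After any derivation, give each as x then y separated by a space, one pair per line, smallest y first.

d=453: √d = [21; 3,1,1,10,14,10,1,1,3,42] (ℓ=10, even), read p_9/q_9
step 0: (21, 1)  from 21·(1,0) + (0,1)
step 1: (64, 3)  from 3·(21,1) + (1,0)
step 2: (85, 4)  from 1·(64,3) + (21,1)
…
step 8: (469329, 22051)  from 1·(245764,11547) + (223565,10504)
step 9: (1653751, 77700)  from 3·(469329,22051) + (245764,11547)
→ (1653751, 77700).  Check: 1653751²=2734892370001, 453·77700²=2734892370000, difference 1.
k=2:  x_2 = 1653751·1653751+453·77700·77700 = 5469784740001,  y_2 = 1653751·77700+77700·1653751 = 256992905400
k=3:  x_3 = 1653751·5469784740001+453·77700·256992905400 = 18091323967121133751,  y_3 = 1653751·256992905400+77700·5469784740001 = 850004548596233100

1653751 77700
5469784740001 256992905400
18091323967121133751 850004548596233100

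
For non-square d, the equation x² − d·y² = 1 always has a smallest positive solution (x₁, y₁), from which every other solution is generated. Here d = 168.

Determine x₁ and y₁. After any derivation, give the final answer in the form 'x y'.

√168 = [12; 1,24, …], period ℓ=2 (even) → k=1
step 0: (12, 1)  from 12·(1,0) + (0,1)
step 1: (13, 1)  from 1·(12,1) + (1,0)
(x₁, y₁) = (13, 1);  13² − 168·1² = 1 ✓

13 1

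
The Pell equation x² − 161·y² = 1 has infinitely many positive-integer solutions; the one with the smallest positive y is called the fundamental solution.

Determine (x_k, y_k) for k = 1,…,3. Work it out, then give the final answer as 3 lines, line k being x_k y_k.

√161 = [12; 1,2,4,1,2,1,4,2,1,24, …], period ℓ=10 (even) → k=9
a_0=12:  p_0=12·1+0=12,  q_0=12·0+1=1
a_1=1:  p_1=1·12+1=13,  q_1=1·1+0=1
a_2=2:  p_2=2·13+12=38,  q_2=2·1+1=3
…
a_5=2:  p_5=2·203+165=571,  q_5=2·16+13=45
a_6=1:  p_6=1·571+203=774,  q_6=1·45+16=61
a_7=4:  p_7=4·774+571=3667,  q_7=4·61+45=289
a_8=2:  p_8=2·3667+774=8108,  q_8=2·289+61=639
a_9=1:  p_9=1·8108+3667=11775,  q_9=1·639+289=928
(x₁, y₁) = (11775, 928);  11775² − 161·928² = 1 ✓
k=2:  x_2 = 11775·11775+161·928·928 = 277301249,  y_2 = 11775·928+928·11775 = 21854400
k=3:  x_3 = 11775·277301249+161·928·21854400 = 6530444402175,  y_3 = 11775·21854400+928·277301249 = 514671119072

11775 928
277301249 21854400
6530444402175 514671119072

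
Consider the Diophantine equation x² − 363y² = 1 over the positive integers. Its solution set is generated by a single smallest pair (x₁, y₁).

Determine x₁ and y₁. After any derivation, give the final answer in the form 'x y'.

362 19

√363 → a₀=19, period (19,38); ℓ=2 even so k=1
i=0: a=19 ⇒ p=19, q=1
i=1: a=19 ⇒ p=362, q=19
fundamental: x₁=362, y₁=19  (since 131044 − 363·361 = 1)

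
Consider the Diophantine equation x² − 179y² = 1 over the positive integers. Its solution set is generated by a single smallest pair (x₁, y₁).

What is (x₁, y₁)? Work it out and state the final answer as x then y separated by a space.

d=179: √d = [13; 2,1,1,1,3,…,1,2,26] (ℓ=14, even), read p_13/q_13
a_0=13:  p_0=13·1+0=13,  q_0=13·0+1=1
…
a_3=1:  p_3=1·40+27=67,  q_3=1·3+2=5
…
a_12=1:  p_12=1·1013292+575167=1588459,  q_12=1·75737+42990=118727
a_13=2:  p_13=2·1588459+1013292=4190210,  q_13=2·118727+75737=313191
→ (4190210, 313191).  Check: 4190210²=17557859844100, 179·313191²=17557859844099, difference 1.

4190210 313191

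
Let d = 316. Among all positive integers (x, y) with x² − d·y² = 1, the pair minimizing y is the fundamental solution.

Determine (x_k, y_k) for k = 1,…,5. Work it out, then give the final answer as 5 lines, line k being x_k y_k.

12799 720
327628801 18430560
8386642035199 471785474160
214681262489395201 12076764549117120
5495410948816896319999 309141018456514563600

√316 → a₀=17, period (1,3,2,8,2,3,1,34); ℓ=8 even so k=7
a_0=17:  p_0=17·1+0=17,  q_0=17·0+1=1
a_1=1:  p_1=1·17+1=18,  q_1=1·1+0=1
a_2=3:  p_2=3·18+17=71,  q_2=3·1+1=4
a_3=2:  p_3=2·71+18=160,  q_3=2·4+1=9
…
a_6=3:  p_6=3·2862+1351=9937,  q_6=3·161+76=559
a_7=1:  p_7=1·9937+2862=12799,  q_7=1·559+161=720
fundamental: x₁=12799, y₁=720  (since 163814401 − 316·518400 = 1)
(x_2, y_2) = (12799·12799 + 316·720·720, 12799·720 + 720·12799) = (327628801, 18430560)
(x_3, y_3) = (12799·327628801 + 316·720·18430560, 12799·18430560 + 720·327628801) = (8386642035199, 471785474160)
(x_4, y_4) = (12799·8386642035199 + 316·720·471785474160, 12799·471785474160 + 720·8386642035199) = (214681262489395201, 12076764549117120)
(x_5, y_5) = (12799·214681262489395201 + 316·720·12076764549117120, 12799·12076764549117120 + 720·214681262489395201) = (5495410948816896319999, 309141018456514563600)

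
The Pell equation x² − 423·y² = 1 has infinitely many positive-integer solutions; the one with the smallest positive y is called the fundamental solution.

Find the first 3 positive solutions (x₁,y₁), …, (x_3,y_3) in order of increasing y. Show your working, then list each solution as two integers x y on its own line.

d=423: √d = [20; 1,1,3,4,3,1,1,40] (ℓ=8, even), read p_7/q_7
a_0=20:  p_0=20·1+0=20,  q_0=20·0+1=1
a_1=1:  p_1=1·20+1=21,  q_1=1·1+0=1
…
a_3=3:  p_3=3·41+21=144,  q_3=3·2+1=7
…
a_6=1:  p_6=1·1995+617=2612,  q_6=1·97+30=127
a_7=1:  p_7=1·2612+1995=4607,  q_7=1·127+97=224
(x₁, y₁) = (4607, 224);  4607² − 423·224² = 1 ✓
n=2: (4607,224)∘(4607,224) = (4607·4607+423·224·224, 4607·224+224·4607) = (42448897,2063936)
n=3: (42448897,2063936)∘(4607,224) = (4607·42448897+423·224·2063936, 4607·2063936+224·42448897) = (391124132351,19017106080)

4607 224
42448897 2063936
391124132351 19017106080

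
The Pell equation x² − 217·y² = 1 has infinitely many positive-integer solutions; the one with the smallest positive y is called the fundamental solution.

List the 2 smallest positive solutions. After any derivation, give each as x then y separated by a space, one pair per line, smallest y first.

√217 → a₀=14, period (1,2,1,2,1,…,2,1,28); ℓ=16 even so k=15
i=0: a=14 ⇒ p=14, q=1
…
i=6: a=1 ⇒ p=383, q=26
…
i=8: a=4 ⇒ p=15055, q=1022
i=9: a=9 ⇒ p=139163, q=9447
…
i=11: a=1 ⇒ p=293381, q=19916
i=12: a=2 ⇒ p=740980, q=50301
…
i=14: a=2 ⇒ p=2809702, q=190735
i=15: a=1 ⇒ p=3844063, q=260952
→ (3844063, 260952).  Check: 3844063²=14776820347969, 217·260952²=14776820347968, difference 1.
(3844063+260952√217)^2 = 29553640695937 + 2006231855952√217

3844063 260952
29553640695937 2006231855952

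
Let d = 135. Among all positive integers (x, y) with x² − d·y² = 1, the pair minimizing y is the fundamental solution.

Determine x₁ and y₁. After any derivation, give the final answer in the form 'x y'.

244 21

√135 = [11; 1,1,1,1,1,1,1,22, …], period ℓ=8 (even) → k=7
k=0  a_k=11  p_k/q_k = 11/1
k=1  a_k=1  p_k/q_k = 12/1
…
k=3  a_k=1  p_k/q_k = 35/3
k=4  a_k=1  p_k/q_k = 58/5
…
k=6  a_k=1  p_k/q_k = 151/13
k=7  a_k=1  p_k/q_k = 244/21
fundamental: x₁=244, y₁=21  (since 59536 − 135·441 = 1)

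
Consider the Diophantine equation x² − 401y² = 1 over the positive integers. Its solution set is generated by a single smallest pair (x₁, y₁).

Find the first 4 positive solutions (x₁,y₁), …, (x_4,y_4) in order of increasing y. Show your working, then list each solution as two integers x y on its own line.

801 40
1283201 64080
2055687201 102656120
3293209612801 164455040160

[20; 40] for √401; ℓ=1 ⇒ convergent index 1
step 0: (20, 1)  from 20·(1,0) + (0,1)
step 1: (801, 40)  from 40·(20,1) + (1,0)
(x₁, y₁) = (801, 40);  801² − 401·40² = 1 ✓
k=2:  x_2 = 801·801+401·40·40 = 1283201,  y_2 = 801·40+40·801 = 64080
k=3:  x_3 = 801·1283201+401·40·64080 = 2055687201,  y_3 = 801·64080+40·1283201 = 102656120
k=4:  x_4 = 801·2055687201+401·40·102656120 = 3293209612801,  y_4 = 801·102656120+40·2055687201 = 164455040160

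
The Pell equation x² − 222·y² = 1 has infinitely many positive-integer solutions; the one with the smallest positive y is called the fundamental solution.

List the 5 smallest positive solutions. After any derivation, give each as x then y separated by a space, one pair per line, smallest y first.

√222 = [14; 1,8,1,28, …], period ℓ=4 (even) → k=3
k=0  a_k=14  p_k/q_k = 14/1
k=1  a_k=1  p_k/q_k = 15/1
k=2  a_k=8  p_k/q_k = 134/9
k=3  a_k=1  p_k/q_k = 149/10
→ (149, 10).  Check: 149²=22201, 222·10²=22200, difference 1.
n=2: (149,10)∘(149,10) = (149·149+222·10·10, 149·10+10·149) = (44401,2980)
n=3: (44401,2980)∘(149,10) = (149·44401+222·10·2980, 149·2980+10·44401) = (13231349,888030)
n=4: (13231349,888030)∘(149,10) = (149·13231349+222·10·888030, 149·888030+10·13231349) = (3942897601,264629960)
n=5: (3942897601,264629960)∘(149,10) = (149·3942897601+222·10·264629960, 149·264629960+10·3942897601) = (1174970253749,78858840050)

149 10
44401 2980
13231349 888030
3942897601 264629960
1174970253749 78858840050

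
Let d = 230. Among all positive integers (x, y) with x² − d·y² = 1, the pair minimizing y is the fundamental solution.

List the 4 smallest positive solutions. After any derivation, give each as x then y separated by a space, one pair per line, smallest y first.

[15; 6,30] for √230; ℓ=2 ⇒ convergent index 1
k=0  a_k=15  p_k/q_k = 15/1
k=1  a_k=6  p_k/q_k = 91/6
→ (91, 6).  Check: 91²=8281, 230·6²=8280, difference 1.
k=2:  x_2 = 91·91+230·6·6 = 16561,  y_2 = 91·6+6·91 = 1092
k=3:  x_3 = 91·16561+230·6·1092 = 3014011,  y_3 = 91·1092+6·16561 = 198738
k=4:  x_4 = 91·3014011+230·6·198738 = 548533441,  y_4 = 91·198738+6·3014011 = 36169224

91 6
16561 1092
3014011 198738
548533441 36169224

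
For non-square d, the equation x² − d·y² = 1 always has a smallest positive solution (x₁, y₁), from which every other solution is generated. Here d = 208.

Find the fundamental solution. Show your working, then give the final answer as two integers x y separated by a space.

649 45

d=208: √d = [14; 2,2,1,2,2,28] (ℓ=6, even), read p_5/q_5
a_0=14:  p_0=14·1+0=14,  q_0=14·0+1=1
…
a_2=2:  p_2=2·29+14=72,  q_2=2·2+1=5
a_3=1:  p_3=1·72+29=101,  q_3=1·5+2=7
a_4=2:  p_4=2·101+72=274,  q_4=2·7+5=19
a_5=2:  p_5=2·274+101=649,  q_5=2·19+7=45
fundamental: x₁=649, y₁=45  (since 421201 − 208·2025 = 1)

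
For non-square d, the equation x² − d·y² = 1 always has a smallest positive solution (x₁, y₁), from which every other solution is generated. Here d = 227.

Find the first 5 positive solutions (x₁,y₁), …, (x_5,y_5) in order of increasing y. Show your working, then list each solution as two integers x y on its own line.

226 15
102151 6780
46172026 3064545
20869653601 1385167560
9433037255626 626092672575

√227 → a₀=15, period (15,30); ℓ=2 even so k=1
a_0=15:  p_0=15·1+0=15,  q_0=15·0+1=1
a_1=15:  p_1=15·15+1=226,  q_1=15·1+0=15
fundamental: x₁=226, y₁=15  (since 51076 − 227·225 = 1)
(226+15√227)^2 = 102151 + 6780√227
(226+15√227)^3 = 46172026 + 3064545√227
(226+15√227)^4 = 20869653601 + 1385167560√227
(226+15√227)^5 = 9433037255626 + 626092672575√227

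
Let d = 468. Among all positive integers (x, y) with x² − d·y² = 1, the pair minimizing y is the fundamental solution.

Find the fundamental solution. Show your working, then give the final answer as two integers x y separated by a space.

√468 → a₀=21, period (1,1,1,2,1,1,1,42); ℓ=8 even so k=7
a_0=21:  p_0=21·1+0=21,  q_0=21·0+1=1
a_1=1:  p_1=1·21+1=22,  q_1=1·1+0=1
a_2=1:  p_2=1·22+21=43,  q_2=1·1+1=2
…
a_6=1:  p_6=1·238+173=411,  q_6=1·11+8=19
a_7=1:  p_7=1·411+238=649,  q_7=1·19+11=30
→ (649, 30).  Check: 649²=421201, 468·30²=421200, difference 1.

649 30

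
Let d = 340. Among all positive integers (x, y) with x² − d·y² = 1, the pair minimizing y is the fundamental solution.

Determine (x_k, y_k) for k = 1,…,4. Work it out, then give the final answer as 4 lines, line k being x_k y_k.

285769 15498
163327842721 8857695924
93348068572789129 5062509812995614
53351968415791425367681 2893416733491029538408

√340 = [18; 2,3,1,1,1,…,3,2,36, …], period ℓ=14 (even) → k=13
k=0  a_k=18  p_k/q_k = 18/1
k=1  a_k=2  p_k/q_k = 37/2
k=2  a_k=3  p_k/q_k = 129/7
k=3  a_k=1  p_k/q_k = 166/9
k=4  a_k=1  p_k/q_k = 295/16
k=5  a_k=1  p_k/q_k = 461/25
k=6  a_k=1  p_k/q_k = 756/41
k=7  a_k=8  p_k/q_k = 6509/353
k=8  a_k=1  p_k/q_k = 7265/394
k=9  a_k=1  p_k/q_k = 13774/747
k=10  a_k=1  p_k/q_k = 21039/1141
…
k=12  a_k=3  p_k/q_k = 125478/6805
k=13  a_k=2  p_k/q_k = 285769/15498
→ (285769, 15498).  Check: 285769²=81663921361, 340·15498²=81663921360, difference 1.
(285769+15498√340)^2 = 163327842721 + 8857695924√340
(285769+15498√340)^3 = 93348068572789129 + 5062509812995614√340
(285769+15498√340)^4 = 53351968415791425367681 + 2893416733491029538408√340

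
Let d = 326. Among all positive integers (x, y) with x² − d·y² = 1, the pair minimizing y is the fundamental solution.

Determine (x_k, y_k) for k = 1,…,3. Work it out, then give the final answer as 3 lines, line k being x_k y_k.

325 18
211249 11700
137311525 7604982

√326 = [18; 18,36, …], period ℓ=2 (even) → k=1
step 0: (18, 1)  from 18·(1,0) + (0,1)
step 1: (325, 18)  from 18·(18,1) + (1,0)
→ (325, 18).  Check: 325²=105625, 326·18²=105624, difference 1.
n=2: (325,18)∘(325,18) = (325·325+326·18·18, 325·18+18·325) = (211249,11700)
n=3: (211249,11700)∘(325,18) = (325·211249+326·18·11700, 325·11700+18·211249) = (137311525,7604982)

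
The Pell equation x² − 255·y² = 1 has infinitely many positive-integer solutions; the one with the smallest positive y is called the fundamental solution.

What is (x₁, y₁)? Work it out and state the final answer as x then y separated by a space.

16 1

√255 = [15; 1,30, …], period ℓ=2 (even) → k=1
a_0=15:  p_0=15·1+0=15,  q_0=15·0+1=1
a_1=1:  p_1=1·15+1=16,  q_1=1·1+0=1
→ (16, 1).  Check: 16²=256, 255·1²=255, difference 1.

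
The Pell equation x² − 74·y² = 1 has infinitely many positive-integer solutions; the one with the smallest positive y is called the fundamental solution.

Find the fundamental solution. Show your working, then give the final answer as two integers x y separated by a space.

√74 = [8; 1,1,1,1,16, …], period ℓ=5 (odd) → k=9
a_0=8:  p_0=8·1+0=8,  q_0=8·0+1=1
…
a_3=1:  p_3=1·17+9=26,  q_3=1·2+1=3
…
a_8=1:  p_8=1·1471+757=2228,  q_8=1·171+88=259
a_9=1:  p_9=1·2228+1471=3699,  q_9=1·259+171=430
(x₁, y₁) = (3699, 430);  3699² − 74·430² = 1 ✓

3699 430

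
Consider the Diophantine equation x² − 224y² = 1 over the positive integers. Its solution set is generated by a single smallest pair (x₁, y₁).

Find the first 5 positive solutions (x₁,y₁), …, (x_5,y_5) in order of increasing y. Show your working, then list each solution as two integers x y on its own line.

√224 = [14; 1,28, …], period ℓ=2 (even) → k=1
k=0  a_k=14  p_k/q_k = 14/1
k=1  a_k=1  p_k/q_k = 15/1
fundamental: x₁=15, y₁=1  (since 225 − 224·1 = 1)
(15+1√224)^2 = 449 + 30√224
(15+1√224)^3 = 13455 + 899√224
(15+1√224)^4 = 403201 + 26940√224
(15+1√224)^5 = 12082575 + 807301√224

15 1
449 30
13455 899
403201 26940
12082575 807301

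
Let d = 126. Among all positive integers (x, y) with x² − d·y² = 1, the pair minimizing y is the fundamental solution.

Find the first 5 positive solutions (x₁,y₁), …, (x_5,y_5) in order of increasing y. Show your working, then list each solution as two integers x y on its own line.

449 40
403201 35920
362074049 32256120
325142092801 28965959840
291977237261249 26011399680200

√126 = [11; 4,2,4,22, …], period ℓ=4 (even) → k=3
a_0=11:  p_0=11·1+0=11,  q_0=11·0+1=1
…
a_2=2:  p_2=2·45+11=101,  q_2=2·4+1=9
a_3=4:  p_3=4·101+45=449,  q_3=4·9+4=40
→ (449, 40).  Check: 449²=201601, 126·40²=201600, difference 1.
k=2:  x_2 = 449·449+126·40·40 = 403201,  y_2 = 449·40+40·449 = 35920
k=3:  x_3 = 449·403201+126·40·35920 = 362074049,  y_3 = 449·35920+40·403201 = 32256120
k=4:  x_4 = 449·362074049+126·40·32256120 = 325142092801,  y_4 = 449·32256120+40·362074049 = 28965959840
k=5:  x_5 = 449·325142092801+126·40·28965959840 = 291977237261249,  y_5 = 449·28965959840+40·325142092801 = 26011399680200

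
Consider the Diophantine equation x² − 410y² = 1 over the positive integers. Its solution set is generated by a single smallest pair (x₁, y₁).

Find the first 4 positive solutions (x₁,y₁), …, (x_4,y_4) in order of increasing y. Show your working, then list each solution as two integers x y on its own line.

81 4
13121 648
2125521 104972
344321281 17004816

[20; 4,40] for √410; ℓ=2 ⇒ convergent index 1
a_0=20:  p_0=20·1+0=20,  q_0=20·0+1=1
a_1=4:  p_1=4·20+1=81,  q_1=4·1+0=4
(x₁, y₁) = (81, 4);  81² − 410·4² = 1 ✓
(x_2, y_2) = (81·81 + 410·4·4, 81·4 + 4·81) = (13121, 648)
(x_3, y_3) = (81·13121 + 410·4·648, 81·648 + 4·13121) = (2125521, 104972)
(x_4, y_4) = (81·2125521 + 410·4·104972, 81·104972 + 4·2125521) = (344321281, 17004816)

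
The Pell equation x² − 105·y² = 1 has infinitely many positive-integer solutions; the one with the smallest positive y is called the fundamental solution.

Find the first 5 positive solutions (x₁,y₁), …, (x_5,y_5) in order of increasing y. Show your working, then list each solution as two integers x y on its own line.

d=105: √d = [10; 4,20] (ℓ=2, even), read p_1/q_1
k=0  a_k=10  p_k/q_k = 10/1
k=1  a_k=4  p_k/q_k = 41/4
(x₁, y₁) = (41, 4);  41² − 105·4² = 1 ✓
(41+4√105)^2 = 3361 + 328√105
(41+4√105)^3 = 275561 + 26892√105
(41+4√105)^4 = 22592641 + 2204816√105
(41+4√105)^5 = 1852321001 + 180768020√105

41 4
3361 328
275561 26892
22592641 2204816
1852321001 180768020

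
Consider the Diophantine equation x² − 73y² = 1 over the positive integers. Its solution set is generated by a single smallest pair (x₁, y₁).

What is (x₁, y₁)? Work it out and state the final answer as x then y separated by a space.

2281249 267000

[8; 1,1,5,5,1,1,16] for √73; ℓ=7 ⇒ convergent index 13
k=0  a_k=8  p_k/q_k = 8/1
…
k=8  a_k=1  p_k/q_k = 18737/2193
k=9  a_k=1  p_k/q_k = 36406/4261
…
k=12  a_k=1  p_k/q_k = 1241008/145249
k=13  a_k=1  p_k/q_k = 2281249/267000
(x₁, y₁) = (2281249, 267000);  2281249² − 73·267000² = 1 ✓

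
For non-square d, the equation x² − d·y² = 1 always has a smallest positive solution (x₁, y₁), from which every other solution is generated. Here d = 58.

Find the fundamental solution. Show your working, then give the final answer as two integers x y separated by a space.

√58 → a₀=7, period (1,1,1,1,1,1,14); ℓ=7 odd so k=13
i=0: a=7 ⇒ p=7, q=1
i=1: a=1 ⇒ p=8, q=1
…
i=4: a=1 ⇒ p=38, q=5
i=5: a=1 ⇒ p=61, q=8
…
i=7: a=14 ⇒ p=1447, q=190
i=8: a=1 ⇒ p=1546, q=203
i=9: a=1 ⇒ p=2993, q=393
i=10: a=1 ⇒ p=4539, q=596
i=11: a=1 ⇒ p=7532, q=989
i=12: a=1 ⇒ p=12071, q=1585
i=13: a=1 ⇒ p=19603, q=2574
fundamental: x₁=19603, y₁=2574  (since 384277609 − 58·6625476 = 1)

19603 2574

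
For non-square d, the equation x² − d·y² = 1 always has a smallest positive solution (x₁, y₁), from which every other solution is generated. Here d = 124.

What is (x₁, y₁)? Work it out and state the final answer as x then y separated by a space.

4620799 414960

[11; 7,2,1,1,1,…,2,7,22] for √124; ℓ=16 ⇒ convergent index 15
step 0: (11, 1)  from 11·(1,0) + (0,1)
…
step 4: (412, 37)  from 1·(245,22) + (167,15)
step 5: (657, 59)  from 1·(412,37) + (245,22)
step 6: (2383, 214)  from 3·(657,59) + (412,37)
step 7: (3040, 273)  from 1·(2383,214) + (657,59)
…
step 14: (626251, 56239)  from 2·(237042,21287) + (152167,13665)
step 15: (4620799, 414960)  from 7·(626251,56239) + (237042,21287)
→ (4620799, 414960).  Check: 4620799²=21351783398401, 124·414960²=21351783398400, difference 1.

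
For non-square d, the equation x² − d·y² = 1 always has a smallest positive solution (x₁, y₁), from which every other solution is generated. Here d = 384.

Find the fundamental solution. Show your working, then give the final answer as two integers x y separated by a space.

[19; 1,1,2,9,2,1,1,38] for √384; ℓ=8 ⇒ convergent index 7
i=0: a=19 ⇒ p=19, q=1
i=1: a=1 ⇒ p=20, q=1
i=2: a=1 ⇒ p=39, q=2
i=3: a=2 ⇒ p=98, q=5
i=4: a=9 ⇒ p=921, q=47
i=5: a=2 ⇒ p=1940, q=99
i=6: a=1 ⇒ p=2861, q=146
i=7: a=1 ⇒ p=4801, q=245
fundamental: x₁=4801, y₁=245  (since 23049601 − 384·60025 = 1)

4801 245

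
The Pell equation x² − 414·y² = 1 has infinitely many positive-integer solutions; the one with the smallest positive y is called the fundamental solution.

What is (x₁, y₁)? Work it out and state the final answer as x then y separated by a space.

24335 1196

√414 = [20; 2,1,7,2,7,1,2,40, …], period ℓ=8 (even) → k=7
step 0: (20, 1)  from 20·(1,0) + (0,1)
…
step 2: (61, 3)  from 1·(41,2) + (20,1)
step 3: (468, 23)  from 7·(61,3) + (41,2)
step 4: (997, 49)  from 2·(468,23) + (61,3)
step 5: (7447, 366)  from 7·(997,49) + (468,23)
step 6: (8444, 415)  from 1·(7447,366) + (997,49)
step 7: (24335, 1196)  from 2·(8444,415) + (7447,366)
→ (24335, 1196).  Check: 24335²=592192225, 414·1196²=592192224, difference 1.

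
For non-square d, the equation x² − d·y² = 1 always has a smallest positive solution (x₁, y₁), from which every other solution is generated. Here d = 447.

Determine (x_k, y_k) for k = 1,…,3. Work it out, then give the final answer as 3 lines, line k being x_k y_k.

148 7
43807 2072
12966724 613305

√447 → a₀=21, period (7,42); ℓ=2 even so k=1
i=0: a=21 ⇒ p=21, q=1
i=1: a=7 ⇒ p=148, q=7
→ (148, 7).  Check: 148²=21904, 447·7²=21903, difference 1.
(148+7√447)^2 = 43807 + 2072√447
(148+7√447)^3 = 12966724 + 613305√447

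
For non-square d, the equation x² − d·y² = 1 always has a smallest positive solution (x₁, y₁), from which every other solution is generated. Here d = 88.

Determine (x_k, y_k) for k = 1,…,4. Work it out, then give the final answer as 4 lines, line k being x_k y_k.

197 21
77617 8274
30580901 3259935
12048797377 1284406116

√88 → a₀=9, period (2,1,1,1,2,18); ℓ=6 even so k=5
step 0: (9, 1)  from 9·(1,0) + (0,1)
step 1: (19, 2)  from 2·(9,1) + (1,0)
step 2: (28, 3)  from 1·(19,2) + (9,1)
step 3: (47, 5)  from 1·(28,3) + (19,2)
step 4: (75, 8)  from 1·(47,5) + (28,3)
step 5: (197, 21)  from 2·(75,8) + (47,5)
fundamental: x₁=197, y₁=21  (since 38809 − 88·441 = 1)
k=2:  x_2 = 197·197+88·21·21 = 77617,  y_2 = 197·21+21·197 = 8274
k=3:  x_3 = 197·77617+88·21·8274 = 30580901,  y_3 = 197·8274+21·77617 = 3259935
k=4:  x_4 = 197·30580901+88·21·3259935 = 12048797377,  y_4 = 197·3259935+21·30580901 = 1284406116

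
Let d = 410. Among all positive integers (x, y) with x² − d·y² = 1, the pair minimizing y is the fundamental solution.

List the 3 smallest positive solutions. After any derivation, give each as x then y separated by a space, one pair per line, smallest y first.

√410 = [20; 4,40, …], period ℓ=2 (even) → k=1
k=0  a_k=20  p_k/q_k = 20/1
k=1  a_k=4  p_k/q_k = 81/4
fundamental: x₁=81, y₁=4  (since 6561 − 410·16 = 1)
n=2: (81,4)∘(81,4) = (81·81+410·4·4, 81·4+4·81) = (13121,648)
n=3: (13121,648)∘(81,4) = (81·13121+410·4·648, 81·648+4·13121) = (2125521,104972)

81 4
13121 648
2125521 104972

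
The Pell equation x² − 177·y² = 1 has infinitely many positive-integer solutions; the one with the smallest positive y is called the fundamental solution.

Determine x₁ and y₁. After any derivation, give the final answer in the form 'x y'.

√177 = [13; 3,3,2,8,2,3,3,26, …], period ℓ=8 (even) → k=7
step 0: (13, 1)  from 13·(1,0) + (0,1)
step 1: (40, 3)  from 3·(13,1) + (1,0)
step 2: (133, 10)  from 3·(40,3) + (13,1)
…
step 4: (2581, 194)  from 8·(306,23) + (133,10)
step 5: (5468, 411)  from 2·(2581,194) + (306,23)
step 6: (18985, 1427)  from 3·(5468,411) + (2581,194)
step 7: (62423, 4692)  from 3·(18985,1427) + (5468,411)
→ (62423, 4692).  Check: 62423²=3896630929, 177·4692²=3896630928, difference 1.

62423 4692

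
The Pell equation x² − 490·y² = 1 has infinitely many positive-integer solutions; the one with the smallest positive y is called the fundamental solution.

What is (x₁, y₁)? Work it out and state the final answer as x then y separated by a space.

[22; 7,2,1,4,4,4,1,2,7,44] for √490; ℓ=10 ⇒ convergent index 9
step 0: (22, 1)  from 22·(1,0) + (0,1)
…
step 4: (2280, 103)  from 4·(487,22) + (332,15)
step 5: (9607, 434)  from 4·(2280,103) + (487,22)
…
step 7: (50315, 2273)  from 1·(40708,1839) + (9607,434)
step 8: (141338, 6385)  from 2·(50315,2273) + (40708,1839)
step 9: (1039681, 46968)  from 7·(141338,6385) + (50315,2273)
fundamental: x₁=1039681, y₁=46968  (since 1080936581761 − 490·2205993024 = 1)

1039681 46968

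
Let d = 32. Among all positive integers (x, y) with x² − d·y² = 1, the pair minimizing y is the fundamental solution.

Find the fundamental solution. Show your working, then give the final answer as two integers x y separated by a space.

√32 → a₀=5, period (1,1,1,10); ℓ=4 even so k=3
a_0=5:  p_0=5·1+0=5,  q_0=5·0+1=1
a_1=1:  p_1=1·5+1=6,  q_1=1·1+0=1
a_2=1:  p_2=1·6+5=11,  q_2=1·1+1=2
a_3=1:  p_3=1·11+6=17,  q_3=1·2+1=3
→ (17, 3).  Check: 17²=289, 32·3²=288, difference 1.

17 3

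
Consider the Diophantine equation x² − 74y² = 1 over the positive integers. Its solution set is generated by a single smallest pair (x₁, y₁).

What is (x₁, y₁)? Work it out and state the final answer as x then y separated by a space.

3699 430

√74 = [8; 1,1,1,1,16, …], period ℓ=5 (odd) → k=9
step 0: (8, 1)  from 8·(1,0) + (0,1)
step 1: (9, 1)  from 1·(8,1) + (1,0)
step 2: (17, 2)  from 1·(9,1) + (8,1)
step 3: (26, 3)  from 1·(17,2) + (9,1)
step 4: (43, 5)  from 1·(26,3) + (17,2)
…
step 6: (757, 88)  from 1·(714,83) + (43,5)
step 7: (1471, 171)  from 1·(757,88) + (714,83)
step 8: (2228, 259)  from 1·(1471,171) + (757,88)
step 9: (3699, 430)  from 1·(2228,259) + (1471,171)
→ (3699, 430).  Check: 3699²=13682601, 74·430²=13682600, difference 1.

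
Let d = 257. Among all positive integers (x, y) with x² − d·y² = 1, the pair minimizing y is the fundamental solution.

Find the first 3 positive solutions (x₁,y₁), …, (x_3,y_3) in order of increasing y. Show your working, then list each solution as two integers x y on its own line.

513 32
526337 32832
540021249 33685600

√257 → a₀=16, period (32); ℓ=1 odd so k=1
a_0=16:  p_0=16·1+0=16,  q_0=16·0+1=1
a_1=32:  p_1=32·16+1=513,  q_1=32·1+0=32
(x₁, y₁) = (513, 32);  513² − 257·32² = 1 ✓
(513+32√257)^2 = 526337 + 32832√257
(513+32√257)^3 = 540021249 + 33685600√257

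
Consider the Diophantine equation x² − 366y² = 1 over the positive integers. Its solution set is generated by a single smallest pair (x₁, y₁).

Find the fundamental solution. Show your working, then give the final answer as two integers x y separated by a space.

[19; 7,1,1,1,2,12,2,1,1,1,7,38] for √366; ℓ=12 ⇒ convergent index 11
a_0=19:  p_0=19·1+0=19,  q_0=19·0+1=1
…
a_3=1:  p_3=1·153+134=287,  q_3=1·8+7=15
…
a_8=1:  p_8=1·30055+14444=44499,  q_8=1·1571+755=2326
…
a_10=1:  p_10=1·74554+44499=119053,  q_10=1·3897+2326=6223
a_11=7:  p_11=7·119053+74554=907925,  q_11=7·6223+3897=47458
(x₁, y₁) = (907925, 47458);  907925² − 366·47458² = 1 ✓

907925 47458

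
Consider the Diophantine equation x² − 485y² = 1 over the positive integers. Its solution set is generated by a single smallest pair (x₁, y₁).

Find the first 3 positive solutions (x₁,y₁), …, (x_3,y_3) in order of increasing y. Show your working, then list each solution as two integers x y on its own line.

d=485: √d = [22; 44] (ℓ=1, odd), read p_1/q_1
a_0=22:  p_0=22·1+0=22,  q_0=22·0+1=1
a_1=44:  p_1=44·22+1=969,  q_1=44·1+0=44
→ (969, 44).  Check: 969²=938961, 485·44²=938960, difference 1.
(x_2, y_2) = (969·969 + 485·44·44, 969·44 + 44·969) = (1877921, 85272)
(x_3, y_3) = (969·1877921 + 485·44·85272, 969·85272 + 44·1877921) = (3639409929, 165257092)

969 44
1877921 85272
3639409929 165257092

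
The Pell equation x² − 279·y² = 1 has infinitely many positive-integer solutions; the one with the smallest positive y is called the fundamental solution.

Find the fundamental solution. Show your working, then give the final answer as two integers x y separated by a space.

[16; 1,2,2,1,2,2,1,32] for √279; ℓ=8 ⇒ convergent index 7
step 0: (16, 1)  from 16·(1,0) + (0,1)
…
step 2: (50, 3)  from 2·(17,1) + (16,1)
step 3: (117, 7)  from 2·(50,3) + (17,1)
step 4: (167, 10)  from 1·(117,7) + (50,3)
step 5: (451, 27)  from 2·(167,10) + (117,7)
step 6: (1069, 64)  from 2·(451,27) + (167,10)
step 7: (1520, 91)  from 1·(1069,64) + (451,27)
(x₁, y₁) = (1520, 91);  1520² − 279·91² = 1 ✓

1520 91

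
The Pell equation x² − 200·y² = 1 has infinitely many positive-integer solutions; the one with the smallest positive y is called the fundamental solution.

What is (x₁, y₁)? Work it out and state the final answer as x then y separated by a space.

99 7

√200 → a₀=14, period (7,28); ℓ=2 even so k=1
a_0=14:  p_0=14·1+0=14,  q_0=14·0+1=1
a_1=7:  p_1=7·14+1=99,  q_1=7·1+0=7
(x₁, y₁) = (99, 7);  99² − 200·7² = 1 ✓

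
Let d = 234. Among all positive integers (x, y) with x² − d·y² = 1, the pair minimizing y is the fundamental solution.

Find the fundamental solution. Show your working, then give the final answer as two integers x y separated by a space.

√234 = [15; 3,2,1,2,1,2,3,30, …], period ℓ=8 (even) → k=7
step 0: (15, 1)  from 15·(1,0) + (0,1)
…
step 3: (153, 10)  from 1·(107,7) + (46,3)
…
step 6: (1545, 101)  from 2·(566,37) + (413,27)
step 7: (5201, 340)  from 3·(1545,101) + (566,37)
fundamental: x₁=5201, y₁=340  (since 27050401 − 234·115600 = 1)

5201 340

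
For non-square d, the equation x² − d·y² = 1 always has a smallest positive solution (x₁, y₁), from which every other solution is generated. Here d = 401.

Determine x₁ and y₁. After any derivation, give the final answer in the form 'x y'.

d=401: √d = [20; 40] (ℓ=1, odd), read p_1/q_1
a_0=20:  p_0=20·1+0=20,  q_0=20·0+1=1
a_1=40:  p_1=40·20+1=801,  q_1=40·1+0=40
fundamental: x₁=801, y₁=40  (since 641601 − 401·1600 = 1)

801 40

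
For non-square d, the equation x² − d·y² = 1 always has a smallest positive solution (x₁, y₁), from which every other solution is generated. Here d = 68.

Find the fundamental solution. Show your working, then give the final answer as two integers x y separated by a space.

√68 → a₀=8, period (4,16); ℓ=2 even so k=1
a_0=8:  p_0=8·1+0=8,  q_0=8·0+1=1
a_1=4:  p_1=4·8+1=33,  q_1=4·1+0=4
fundamental: x₁=33, y₁=4  (since 1089 − 68·16 = 1)

33 4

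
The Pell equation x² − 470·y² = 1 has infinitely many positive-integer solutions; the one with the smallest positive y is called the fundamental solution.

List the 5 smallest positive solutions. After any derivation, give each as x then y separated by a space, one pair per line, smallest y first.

√470 → a₀=21, period (1,2,8,2,1,42); ℓ=6 even so k=5
k=0  a_k=21  p_k/q_k = 21/1
…
k=2  a_k=2  p_k/q_k = 65/3
…
k=4  a_k=2  p_k/q_k = 1149/53
k=5  a_k=1  p_k/q_k = 1691/78
(x₁, y₁) = (1691, 78);  1691² − 470·78² = 1 ✓
n=2: (1691,78)∘(1691,78) = (1691·1691+470·78·78, 1691·78+78·1691) = (5718961,263796)
n=3: (5718961,263796)∘(1691,78) = (1691·5718961+470·78·263796, 1691·263796+78·5718961) = (19341524411,892157994)
n=4: (19341524411,892157994)∘(1691,78) = (1691·19341524411+470·78·892157994, 1691·892157994+78·19341524411) = (65413029839041,3017278071912)
n=5: (65413029839041,3017278071912)∘(1691,78) = (1691·65413029839041+470·78·3017278071912, 1691·3017278071912+78·65413029839041) = (221226847574112251,10204433547048390)

1691 78
5718961 263796
19341524411 892157994
65413029839041 3017278071912
221226847574112251 10204433547048390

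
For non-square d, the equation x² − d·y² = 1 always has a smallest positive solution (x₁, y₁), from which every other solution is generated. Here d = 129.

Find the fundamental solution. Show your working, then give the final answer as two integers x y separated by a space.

16855 1484

√129 → a₀=11, period (2,1,3,1,6,1,3,1,2,22); ℓ=10 even so k=9
i=0: a=11 ⇒ p=11, q=1
i=1: a=2 ⇒ p=23, q=2
i=2: a=1 ⇒ p=34, q=3
i=3: a=3 ⇒ p=125, q=11
i=4: a=1 ⇒ p=159, q=14
i=5: a=6 ⇒ p=1079, q=95
i=6: a=1 ⇒ p=1238, q=109
i=7: a=3 ⇒ p=4793, q=422
i=8: a=1 ⇒ p=6031, q=531
i=9: a=2 ⇒ p=16855, q=1484
(x₁, y₁) = (16855, 1484);  16855² − 129·1484² = 1 ✓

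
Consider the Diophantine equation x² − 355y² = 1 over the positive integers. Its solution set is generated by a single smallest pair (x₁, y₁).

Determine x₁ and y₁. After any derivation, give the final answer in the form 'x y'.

[18; 1,5,3,3,1,6,1,3,3,5,1,36] for √355; ℓ=12 ⇒ convergent index 11
step 0: (18, 1)  from 18·(1,0) + (0,1)
step 1: (19, 1)  from 1·(18,1) + (1,0)
…
step 3: (358, 19)  from 3·(113,6) + (19,1)
…
step 5: (1545, 82)  from 1·(1187,63) + (358,19)
step 6: (10457, 555)  from 6·(1545,82) + (1187,63)
…
step 8: (46463, 2466)  from 3·(12002,637) + (10457,555)
…
step 10: (803418, 42641)  from 5·(151391,8035) + (46463,2466)
step 11: (954809, 50676)  from 1·(803418,42641) + (151391,8035)
fundamental: x₁=954809, y₁=50676  (since 911660226481 − 355·2568056976 = 1)

954809 50676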